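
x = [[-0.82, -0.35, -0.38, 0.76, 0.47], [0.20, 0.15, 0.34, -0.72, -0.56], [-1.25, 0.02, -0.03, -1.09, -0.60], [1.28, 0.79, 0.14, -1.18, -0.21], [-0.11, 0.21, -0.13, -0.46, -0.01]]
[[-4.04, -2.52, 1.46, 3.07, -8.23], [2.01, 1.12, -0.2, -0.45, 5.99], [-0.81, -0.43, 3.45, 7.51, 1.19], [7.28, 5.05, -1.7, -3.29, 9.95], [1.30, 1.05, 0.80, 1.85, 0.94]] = x @ [[2.77, 1.35, -1.47, -3.35, 2.79], [-1.10, 3.71, -3.47, -3.56, 3.32], [1.15, -1.93, -0.21, -3.40, 3.38], [-4.38, -0.33, -2.96, -3.92, -2.05], [3.44, -1.28, 2.58, 1.63, -4.13]]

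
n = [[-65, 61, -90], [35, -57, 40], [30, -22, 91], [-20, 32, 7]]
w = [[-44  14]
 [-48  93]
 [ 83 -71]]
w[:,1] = [14, 93, -71]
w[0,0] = -44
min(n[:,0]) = -65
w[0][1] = 14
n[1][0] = 35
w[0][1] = 14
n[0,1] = 61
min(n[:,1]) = -57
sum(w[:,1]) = 36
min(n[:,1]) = -57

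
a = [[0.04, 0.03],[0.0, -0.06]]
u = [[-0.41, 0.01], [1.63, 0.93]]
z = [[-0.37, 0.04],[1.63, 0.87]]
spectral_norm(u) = 1.91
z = u + a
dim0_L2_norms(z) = [1.67, 0.87]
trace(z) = 0.50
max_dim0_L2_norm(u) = 1.68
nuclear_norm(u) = 2.12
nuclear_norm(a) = 0.10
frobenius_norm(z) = 1.88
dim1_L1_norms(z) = [0.41, 2.5]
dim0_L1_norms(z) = [2.0, 0.91]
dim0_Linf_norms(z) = [1.63, 0.87]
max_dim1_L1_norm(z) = 2.5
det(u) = -0.40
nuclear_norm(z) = 2.08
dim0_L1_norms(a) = [0.04, 0.09]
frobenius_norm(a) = 0.08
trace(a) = -0.02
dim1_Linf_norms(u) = [0.41, 1.63]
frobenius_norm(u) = 1.92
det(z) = -0.39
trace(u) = 0.52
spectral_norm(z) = 1.87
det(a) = -0.00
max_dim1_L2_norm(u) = 1.88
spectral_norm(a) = 0.07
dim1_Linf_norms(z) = [0.37, 1.63]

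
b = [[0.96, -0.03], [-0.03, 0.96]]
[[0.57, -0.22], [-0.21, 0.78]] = b @ [[0.59, -0.2], [-0.20, 0.81]]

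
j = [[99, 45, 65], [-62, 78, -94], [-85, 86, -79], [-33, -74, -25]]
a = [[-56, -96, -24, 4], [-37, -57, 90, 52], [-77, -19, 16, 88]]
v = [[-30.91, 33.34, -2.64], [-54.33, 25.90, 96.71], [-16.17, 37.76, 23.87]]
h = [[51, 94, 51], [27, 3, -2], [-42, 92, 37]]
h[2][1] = 92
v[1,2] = 96.71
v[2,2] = 23.87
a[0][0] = -56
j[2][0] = -85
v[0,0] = -30.91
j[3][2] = -25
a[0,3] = 4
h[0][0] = 51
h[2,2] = 37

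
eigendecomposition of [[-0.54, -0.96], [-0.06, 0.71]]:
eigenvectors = [[-1.00, 0.6], [-0.05, -0.8]]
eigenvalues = [-0.58, 0.75]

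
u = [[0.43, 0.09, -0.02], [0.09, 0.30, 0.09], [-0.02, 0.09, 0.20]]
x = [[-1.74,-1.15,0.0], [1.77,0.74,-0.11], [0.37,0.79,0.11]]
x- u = [[-2.17,-1.24,0.02],[1.68,0.44,-0.2],[0.39,0.70,-0.09]]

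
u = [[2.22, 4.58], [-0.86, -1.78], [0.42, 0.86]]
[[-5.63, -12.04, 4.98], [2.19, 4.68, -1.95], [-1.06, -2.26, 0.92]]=u@[[-0.68, 0.56, -4.03], [-0.90, -2.90, 3.04]]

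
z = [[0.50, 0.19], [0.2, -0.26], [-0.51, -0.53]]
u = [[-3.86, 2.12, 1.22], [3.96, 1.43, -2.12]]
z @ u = [[-1.18, 1.33, 0.21], [-1.8, 0.05, 0.8], [-0.13, -1.84, 0.5]]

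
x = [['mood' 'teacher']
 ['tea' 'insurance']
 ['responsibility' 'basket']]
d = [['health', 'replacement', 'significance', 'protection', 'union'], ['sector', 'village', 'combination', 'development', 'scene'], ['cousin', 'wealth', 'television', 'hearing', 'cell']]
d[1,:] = ['sector', 'village', 'combination', 'development', 'scene']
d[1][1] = 'village'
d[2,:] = ['cousin', 'wealth', 'television', 'hearing', 'cell']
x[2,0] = 'responsibility'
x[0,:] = ['mood', 'teacher']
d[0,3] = 'protection'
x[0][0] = 'mood'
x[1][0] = 'tea'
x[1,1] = 'insurance'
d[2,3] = 'hearing'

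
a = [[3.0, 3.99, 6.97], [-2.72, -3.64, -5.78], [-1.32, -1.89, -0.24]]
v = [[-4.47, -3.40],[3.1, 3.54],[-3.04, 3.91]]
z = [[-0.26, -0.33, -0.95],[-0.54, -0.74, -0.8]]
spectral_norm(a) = 11.40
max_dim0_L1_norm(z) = 1.75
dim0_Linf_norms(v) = [4.47, 3.91]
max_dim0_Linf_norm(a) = 6.97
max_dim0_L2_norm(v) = 6.28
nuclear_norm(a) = 13.11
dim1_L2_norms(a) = [8.57, 7.35, 2.32]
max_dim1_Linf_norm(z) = 0.95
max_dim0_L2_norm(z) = 1.24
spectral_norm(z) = 1.56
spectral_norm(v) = 7.31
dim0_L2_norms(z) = [0.6, 0.81, 1.24]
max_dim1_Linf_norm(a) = 6.97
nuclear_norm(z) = 1.90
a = v @ z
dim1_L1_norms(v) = [7.87, 6.64, 6.95]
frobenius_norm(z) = 1.60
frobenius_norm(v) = 8.84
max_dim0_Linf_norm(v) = 4.47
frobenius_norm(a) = 11.53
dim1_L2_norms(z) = [1.04, 1.22]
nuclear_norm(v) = 12.29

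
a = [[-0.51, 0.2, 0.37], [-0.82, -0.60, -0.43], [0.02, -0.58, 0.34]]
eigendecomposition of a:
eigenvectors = [[(0.08+0.53j), (0.08-0.53j), (0.21+0j)],  [-0.75+0.00j, (-0.75-0j), -0.44+0.00j],  [-0.34-0.17j, -0.34+0.17j, (0.87+0j)]]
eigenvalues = [(-0.7+0.49j), (-0.7-0.49j), (0.64+0j)]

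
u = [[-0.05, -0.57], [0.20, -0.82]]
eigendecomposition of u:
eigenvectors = [[0.94, 0.71],[0.33, 0.71]]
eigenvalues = [-0.25, -0.62]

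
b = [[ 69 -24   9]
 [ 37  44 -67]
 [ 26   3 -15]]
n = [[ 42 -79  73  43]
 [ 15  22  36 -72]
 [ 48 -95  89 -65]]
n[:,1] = [-79, 22, -95]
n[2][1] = -95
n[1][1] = 22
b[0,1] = -24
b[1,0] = 37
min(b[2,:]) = -15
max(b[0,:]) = 69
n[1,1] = 22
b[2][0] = 26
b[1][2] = -67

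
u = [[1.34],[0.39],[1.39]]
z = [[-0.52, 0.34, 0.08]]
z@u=[[-0.45]]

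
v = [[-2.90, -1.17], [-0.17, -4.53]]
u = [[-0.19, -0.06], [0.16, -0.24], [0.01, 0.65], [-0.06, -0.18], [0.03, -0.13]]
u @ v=[[0.56, 0.49],[-0.42, 0.90],[-0.14, -2.96],[0.2, 0.89],[-0.06, 0.55]]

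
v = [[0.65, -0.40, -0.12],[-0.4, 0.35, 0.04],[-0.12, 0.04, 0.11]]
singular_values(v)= [0.94, 0.12, 0.05]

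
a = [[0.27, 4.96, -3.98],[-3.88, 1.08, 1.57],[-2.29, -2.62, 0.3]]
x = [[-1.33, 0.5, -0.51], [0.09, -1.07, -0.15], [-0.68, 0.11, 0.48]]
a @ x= [[2.79, -5.61, -2.79], [4.19, -2.92, 2.57], [2.61, 1.69, 1.70]]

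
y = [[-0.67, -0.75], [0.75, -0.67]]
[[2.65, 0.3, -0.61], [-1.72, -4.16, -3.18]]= y @ [[-3.03, -3.28, -1.95], [-0.83, 2.53, 2.56]]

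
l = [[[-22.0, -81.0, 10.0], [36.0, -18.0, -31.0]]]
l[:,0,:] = [[-22.0, -81.0, 10.0]]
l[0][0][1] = -81.0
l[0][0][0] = -22.0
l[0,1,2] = -31.0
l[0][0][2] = 10.0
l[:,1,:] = [[36.0, -18.0, -31.0]]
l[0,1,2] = -31.0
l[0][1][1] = -18.0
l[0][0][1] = -81.0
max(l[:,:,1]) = -18.0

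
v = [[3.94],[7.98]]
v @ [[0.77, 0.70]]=[[3.03,2.76],[6.14,5.59]]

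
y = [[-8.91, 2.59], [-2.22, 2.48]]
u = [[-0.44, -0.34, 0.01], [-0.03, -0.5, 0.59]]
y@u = [[3.84, 1.73, 1.44], [0.90, -0.49, 1.44]]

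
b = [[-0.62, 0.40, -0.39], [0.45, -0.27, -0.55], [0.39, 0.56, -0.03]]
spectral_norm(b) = 0.91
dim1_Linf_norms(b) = [0.62, 0.55, 0.56]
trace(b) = -0.92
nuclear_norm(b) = 2.26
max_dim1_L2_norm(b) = 0.83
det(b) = -0.42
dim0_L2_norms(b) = [0.86, 0.74, 0.67]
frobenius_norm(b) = 1.32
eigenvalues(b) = [(-0.9+0j), (-0.01+0.68j), (-0.01-0.68j)]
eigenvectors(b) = [[(-0.82+0j), -0.39j, 0.00+0.39j], [(0.58+0j), -0.03-0.59j, (-0.03+0.59j)], [(-0+0j), -0.71+0.00j, (-0.71-0j)]]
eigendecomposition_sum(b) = [[(-0.62-0j), (0.41-0j), -0.02+0.00j], [(0.44+0j), (-0.29+0j), 0.01-0.00j], [-0.00-0.00j, 0.00-0.00j, -0.00+0.00j]] + [[-0.00+0.11j,(-0+0.15j),-0.19-0.01j], [0.01+0.16j,(0.01+0.23j),-0.28+0.00j], [(0.2+0j),0.28+0.00j,-0.01+0.34j]] + [[(-0-0.11j), -0.00-0.15j, (-0.19+0.01j)], [(0.01-0.16j), (0.01-0.23j), (-0.28-0j)], [(0.2-0j), 0.28-0.00j, -0.01-0.34j]]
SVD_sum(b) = [[-0.64,0.35,0.01], [0.46,-0.25,-0.01], [0.06,-0.04,-0.00]] + [[0.11,0.20,-0.2], [0.12,0.23,-0.23], [0.19,0.35,-0.35]] + [[-0.09, -0.15, -0.2],[-0.14, -0.24, -0.32],[0.14, 0.24, 0.32]]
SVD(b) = [[-0.81, 0.43, 0.4],[0.58, 0.49, 0.65],[0.08, 0.76, -0.65]] @ diag([0.9066071235810278, 0.6996295139309926, 0.6554251038134089]) @ [[0.88, -0.48, -0.01], [0.36, 0.66, -0.66], [-0.32, -0.57, -0.75]]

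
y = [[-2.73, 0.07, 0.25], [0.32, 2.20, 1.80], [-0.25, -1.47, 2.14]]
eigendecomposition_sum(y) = [[-2.73+0.00j, 0.07-0.00j, (0.11+0j)], [0.21-0.00j, -0.01+0.00j, -0.01-0.00j], [-0.08+0.00j, 0.00-0.00j, 0.00+0.00j]] + [[(-0+0j), (-0+0.06j), (0.07+0j)], [0.06+0.09j, 1.10+0.79j, (0.9-1.21j)], [(-0.09+0.05j), (-0.74+0.98j), (1.07+0.84j)]] + [[-0.00-0.00j, -0.00-0.06j, 0.07-0.00j], [0.06-0.09j, 1.10-0.79j, 0.90+1.21j], [-0.09-0.05j, -0.74-0.98j, 1.07-0.84j]]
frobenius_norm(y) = 4.74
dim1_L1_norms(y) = [3.05, 4.32, 3.86]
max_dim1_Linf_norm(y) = 2.73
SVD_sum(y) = [[-0.57, 0.35, 1.20], [-0.83, 0.50, 1.74], [-0.67, 0.40, 1.40]] + [[-1.45, -1.26, -0.33],[1.46, 1.27, 0.33],[-0.58, -0.50, -0.13]] + [[-0.71, 0.98, -0.62], [-0.31, 0.43, -0.27], [0.99, -1.37, 0.87]]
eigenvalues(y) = [(-2.73+0j), (2.17+1.64j), (2.17-1.64j)]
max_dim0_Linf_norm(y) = 2.73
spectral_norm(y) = 2.90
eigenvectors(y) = [[(-1+0j), (0.02+0.03j), (0.02-0.03j)], [0.08+0.00j, (0.74+0j), 0.74-0.00j], [(-0.03+0j), (-0.02+0.67j), (-0.02-0.67j)]]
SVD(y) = [[0.47,-0.68,-0.56], [0.69,0.68,-0.25], [0.55,-0.27,0.79]] @ diag([2.9032272017895733, 2.8699961569744246, 2.4166286172560976]) @ [[-0.42, 0.25, 0.87], [0.74, 0.65, 0.17], [0.52, -0.72, 0.46]]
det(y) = -20.14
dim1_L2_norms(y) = [2.74, 2.86, 2.61]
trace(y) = 1.61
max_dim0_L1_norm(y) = 4.19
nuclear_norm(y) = 8.19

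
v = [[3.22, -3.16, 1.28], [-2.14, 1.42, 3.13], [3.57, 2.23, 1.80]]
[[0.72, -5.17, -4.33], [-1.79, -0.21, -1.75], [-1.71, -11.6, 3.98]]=v@[[-0.02, -2.11, 0.57], [-0.41, -0.95, 1.59], [-0.40, -1.08, -0.89]]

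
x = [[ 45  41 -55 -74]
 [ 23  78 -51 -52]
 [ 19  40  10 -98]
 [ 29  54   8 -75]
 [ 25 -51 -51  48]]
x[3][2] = 8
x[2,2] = 10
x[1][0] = 23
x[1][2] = -51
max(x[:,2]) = 10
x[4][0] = 25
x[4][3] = 48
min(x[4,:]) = -51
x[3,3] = -75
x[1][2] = -51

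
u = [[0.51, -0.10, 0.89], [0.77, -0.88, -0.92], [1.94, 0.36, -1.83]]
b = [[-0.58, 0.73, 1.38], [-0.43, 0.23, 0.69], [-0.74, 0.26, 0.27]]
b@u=[[2.94, -0.09, -3.71], [1.3, 0.09, -1.86], [0.35, -0.06, -1.39]]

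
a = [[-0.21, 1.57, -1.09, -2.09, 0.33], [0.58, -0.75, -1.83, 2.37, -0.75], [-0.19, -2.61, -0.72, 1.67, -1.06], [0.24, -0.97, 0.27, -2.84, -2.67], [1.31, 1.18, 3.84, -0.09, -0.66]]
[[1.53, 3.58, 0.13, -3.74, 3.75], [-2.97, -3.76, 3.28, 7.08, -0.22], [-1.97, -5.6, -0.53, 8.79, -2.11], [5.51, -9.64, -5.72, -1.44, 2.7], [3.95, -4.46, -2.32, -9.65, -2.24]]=a@[[-0.24, -1.01, 1.86, -1.5, -1.28], [0.53, 0.68, 0.18, -1.66, 1.42], [0.71, -0.42, -1.03, -1.57, -0.82], [-0.88, -0.32, 0.65, 1.41, -0.38], [-1.27, 3.57, 1.45, -0.65, -1.32]]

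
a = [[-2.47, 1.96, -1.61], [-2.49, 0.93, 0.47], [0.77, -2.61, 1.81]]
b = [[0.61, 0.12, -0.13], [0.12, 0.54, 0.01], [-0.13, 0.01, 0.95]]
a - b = [[-3.08, 1.84, -1.48], [-2.61, 0.39, 0.46], [0.90, -2.62, 0.86]]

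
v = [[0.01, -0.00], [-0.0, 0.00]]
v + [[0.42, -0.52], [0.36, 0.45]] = [[0.43, -0.52],[0.36, 0.45]]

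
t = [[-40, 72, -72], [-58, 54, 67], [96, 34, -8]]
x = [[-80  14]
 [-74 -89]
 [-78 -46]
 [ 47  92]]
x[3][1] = 92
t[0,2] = -72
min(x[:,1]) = -89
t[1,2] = 67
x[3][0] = 47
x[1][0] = -74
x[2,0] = -78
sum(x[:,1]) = -29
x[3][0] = 47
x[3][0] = 47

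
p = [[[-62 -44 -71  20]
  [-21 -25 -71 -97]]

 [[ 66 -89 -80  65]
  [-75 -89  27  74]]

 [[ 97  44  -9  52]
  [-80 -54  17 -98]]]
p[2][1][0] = -80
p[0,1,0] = -21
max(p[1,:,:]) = 74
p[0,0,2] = -71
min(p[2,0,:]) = -9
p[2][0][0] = 97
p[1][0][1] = -89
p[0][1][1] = -25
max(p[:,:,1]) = 44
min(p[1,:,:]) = -89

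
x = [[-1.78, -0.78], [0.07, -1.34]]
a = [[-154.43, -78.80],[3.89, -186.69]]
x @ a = [[271.85, 285.88],[-16.02, 244.65]]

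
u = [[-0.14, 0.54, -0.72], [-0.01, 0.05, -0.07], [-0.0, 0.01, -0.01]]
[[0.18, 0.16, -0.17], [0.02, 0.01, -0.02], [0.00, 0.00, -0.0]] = u@ [[0.13,-0.25,0.0], [0.00,-0.0,-0.23], [-0.28,-0.17,0.07]]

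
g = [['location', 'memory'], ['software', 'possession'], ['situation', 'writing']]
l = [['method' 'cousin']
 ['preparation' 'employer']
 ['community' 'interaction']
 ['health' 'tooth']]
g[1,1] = 'possession'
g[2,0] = 'situation'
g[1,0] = 'software'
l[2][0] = 'community'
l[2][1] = 'interaction'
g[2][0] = 'situation'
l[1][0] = 'preparation'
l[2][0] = 'community'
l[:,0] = ['method', 'preparation', 'community', 'health']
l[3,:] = ['health', 'tooth']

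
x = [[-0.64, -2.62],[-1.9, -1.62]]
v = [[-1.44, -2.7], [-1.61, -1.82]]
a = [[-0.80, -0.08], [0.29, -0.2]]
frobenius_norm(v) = 3.91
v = a + x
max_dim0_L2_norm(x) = 3.08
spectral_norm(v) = 3.88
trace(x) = -2.26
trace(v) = -3.26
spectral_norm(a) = 0.85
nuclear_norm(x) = 4.63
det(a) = 0.18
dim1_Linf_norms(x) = [2.62, 1.9]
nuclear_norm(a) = 1.07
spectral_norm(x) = 3.50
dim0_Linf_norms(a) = [0.8, 0.2]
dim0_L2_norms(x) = [2.0, 3.08]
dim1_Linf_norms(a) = [0.8, 0.29]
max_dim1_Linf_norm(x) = 2.62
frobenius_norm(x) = 3.68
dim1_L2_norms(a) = [0.8, 0.35]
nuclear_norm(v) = 4.33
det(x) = -3.94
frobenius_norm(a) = 0.88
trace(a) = -1.00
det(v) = -1.73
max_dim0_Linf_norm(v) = 2.7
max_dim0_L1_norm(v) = 4.52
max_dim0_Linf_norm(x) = 2.62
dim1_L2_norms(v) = [3.06, 2.43]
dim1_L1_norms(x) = [3.26, 3.52]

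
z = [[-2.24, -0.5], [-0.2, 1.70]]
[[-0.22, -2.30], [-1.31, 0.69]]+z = [[-2.46, -2.80],[-1.51, 2.39]]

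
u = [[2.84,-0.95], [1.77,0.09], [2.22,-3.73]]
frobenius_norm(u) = 5.56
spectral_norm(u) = 5.13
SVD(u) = [[-0.53, -0.58], [-0.24, -0.59], [-0.81, 0.55]] @ diag([5.129728042248232, 2.1532046378763248]) @ [[-0.73, 0.69], [-0.69, -0.73]]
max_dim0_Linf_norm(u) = 3.73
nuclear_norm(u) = 7.28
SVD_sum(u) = [[1.98, -1.86], [0.89, -0.84], [3.04, -2.86]] + [[0.86, 0.91],[0.88, 0.93],[-0.82, -0.87]]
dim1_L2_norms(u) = [2.99, 1.77, 4.34]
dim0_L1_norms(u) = [6.83, 4.77]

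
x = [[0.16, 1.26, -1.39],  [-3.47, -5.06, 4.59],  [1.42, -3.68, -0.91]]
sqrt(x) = [[0.68+0.85j, (0.1+0.26j), -0.65-0.00j],[(-2.24+0.32j), -0.33+0.10j, 2.15-0.00j],[-1.12+0.93j, -2.26+0.28j, (1.79-0j)]]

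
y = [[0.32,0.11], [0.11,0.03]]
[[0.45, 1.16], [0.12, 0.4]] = y@ [[0.08, 3.62], [3.87, 0.04]]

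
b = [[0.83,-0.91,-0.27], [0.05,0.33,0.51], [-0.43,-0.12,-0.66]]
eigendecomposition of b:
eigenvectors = [[0.96,-0.18,0.56],[-0.11,-0.51,0.66],[-0.24,0.84,-0.49]]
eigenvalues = [1.0, -0.5, -0.01]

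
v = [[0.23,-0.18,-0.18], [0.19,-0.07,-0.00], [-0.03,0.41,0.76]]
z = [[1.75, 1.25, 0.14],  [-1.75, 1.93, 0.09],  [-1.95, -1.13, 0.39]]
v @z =[[1.07, 0.14, -0.05], [0.46, 0.10, 0.02], [-2.25, -0.11, 0.33]]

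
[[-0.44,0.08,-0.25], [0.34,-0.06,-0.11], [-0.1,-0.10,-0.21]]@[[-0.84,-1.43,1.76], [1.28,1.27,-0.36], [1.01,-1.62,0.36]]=[[0.22,1.14,-0.89], [-0.47,-0.38,0.58], [-0.26,0.36,-0.22]]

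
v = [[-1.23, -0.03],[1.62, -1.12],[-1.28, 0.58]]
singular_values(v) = [2.64, 0.64]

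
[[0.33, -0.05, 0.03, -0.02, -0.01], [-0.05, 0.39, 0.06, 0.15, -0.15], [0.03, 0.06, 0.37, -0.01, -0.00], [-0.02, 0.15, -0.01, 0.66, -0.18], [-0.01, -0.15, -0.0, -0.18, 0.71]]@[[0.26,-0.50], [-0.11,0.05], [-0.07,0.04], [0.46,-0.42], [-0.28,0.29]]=[[0.08, -0.16], [0.05, -0.06], [-0.03, 0.01], [0.33, -0.31], [-0.27, 0.28]]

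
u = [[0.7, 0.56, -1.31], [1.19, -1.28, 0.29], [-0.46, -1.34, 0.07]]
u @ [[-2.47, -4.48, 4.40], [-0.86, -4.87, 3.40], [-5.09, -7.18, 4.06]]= [[4.46, 3.54, -0.33], [-3.31, -1.18, 2.06], [1.93, 8.08, -6.30]]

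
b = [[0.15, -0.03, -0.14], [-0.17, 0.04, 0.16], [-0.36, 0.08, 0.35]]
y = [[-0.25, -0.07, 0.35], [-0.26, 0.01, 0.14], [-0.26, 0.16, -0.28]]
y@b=[[-0.15, 0.03, 0.15], [-0.09, 0.02, 0.09], [0.03, -0.01, -0.04]]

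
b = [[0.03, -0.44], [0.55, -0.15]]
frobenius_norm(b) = 0.72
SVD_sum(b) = [[0.22, -0.14], [0.46, -0.29]] + [[-0.19,-0.30], [0.09,0.14]]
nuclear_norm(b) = 1.00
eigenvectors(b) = [[(0.12+0.66j), (0.12-0.66j)], [(0.75+0j), (0.75-0j)]]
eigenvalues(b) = [(-0.06+0.48j), (-0.06-0.48j)]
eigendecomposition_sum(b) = [[(0.02+0.25j), (-0.22-0.03j)], [(0.28+0.03j), (-0.07+0.24j)]] + [[0.02-0.25j, -0.22+0.03j], [(0.28-0.03j), (-0.07-0.24j)]]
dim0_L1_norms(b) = [0.58, 0.59]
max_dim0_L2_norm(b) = 0.55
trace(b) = -0.12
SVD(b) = [[-0.44,-0.90],[-0.90,0.44]] @ diag([0.6040982197064848, 0.393147988609195]) @ [[-0.84, 0.54],[0.54, 0.84]]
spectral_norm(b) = 0.60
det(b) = 0.24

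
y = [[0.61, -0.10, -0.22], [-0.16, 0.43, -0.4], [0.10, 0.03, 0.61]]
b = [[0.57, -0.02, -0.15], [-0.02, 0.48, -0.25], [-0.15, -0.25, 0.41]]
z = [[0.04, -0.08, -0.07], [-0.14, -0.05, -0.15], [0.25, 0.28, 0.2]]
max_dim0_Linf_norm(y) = 0.61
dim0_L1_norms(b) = [0.74, 0.75, 0.81]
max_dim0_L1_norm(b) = 0.81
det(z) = 0.00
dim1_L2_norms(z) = [0.11, 0.21, 0.43]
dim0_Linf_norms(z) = [0.25, 0.28, 0.2]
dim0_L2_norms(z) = [0.29, 0.3, 0.26]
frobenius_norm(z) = 0.49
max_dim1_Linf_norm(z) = 0.28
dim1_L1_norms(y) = [0.93, 0.99, 0.74]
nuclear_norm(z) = 0.65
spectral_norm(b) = 0.74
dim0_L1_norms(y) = [0.87, 0.56, 1.23]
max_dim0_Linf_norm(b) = 0.57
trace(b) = 1.46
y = b + z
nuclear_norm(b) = 1.46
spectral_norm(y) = 0.79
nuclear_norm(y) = 1.79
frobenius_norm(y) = 1.09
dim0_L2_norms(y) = [0.64, 0.44, 0.76]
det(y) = 0.17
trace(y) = 1.65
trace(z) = 0.19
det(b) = 0.06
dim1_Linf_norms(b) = [0.57, 0.48, 0.41]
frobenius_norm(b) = 0.95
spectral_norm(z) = 0.47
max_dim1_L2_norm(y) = 0.66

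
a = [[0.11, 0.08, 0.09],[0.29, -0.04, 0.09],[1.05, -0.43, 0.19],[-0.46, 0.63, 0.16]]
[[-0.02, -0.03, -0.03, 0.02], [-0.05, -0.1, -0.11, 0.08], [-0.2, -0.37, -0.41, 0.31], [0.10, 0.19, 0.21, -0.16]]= a @ [[-0.16, -0.29, -0.32, 0.24], [0.06, 0.12, 0.13, -0.10], [-0.05, -0.09, -0.10, 0.07]]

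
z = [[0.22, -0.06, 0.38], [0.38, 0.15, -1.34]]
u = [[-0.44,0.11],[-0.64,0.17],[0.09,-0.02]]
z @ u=[[-0.02, 0.01], [-0.38, 0.09]]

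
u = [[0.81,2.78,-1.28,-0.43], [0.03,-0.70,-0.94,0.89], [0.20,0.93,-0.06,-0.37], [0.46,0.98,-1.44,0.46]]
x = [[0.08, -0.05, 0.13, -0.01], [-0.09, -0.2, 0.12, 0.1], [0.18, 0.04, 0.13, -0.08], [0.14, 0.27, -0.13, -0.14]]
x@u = [[0.08, 0.37, -0.05, -0.13], [-0.01, 0.10, 0.15, -0.14], [0.14, 0.51, -0.16, -0.13], [0.03, -0.06, -0.22, 0.16]]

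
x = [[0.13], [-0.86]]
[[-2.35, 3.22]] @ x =[[-3.07]]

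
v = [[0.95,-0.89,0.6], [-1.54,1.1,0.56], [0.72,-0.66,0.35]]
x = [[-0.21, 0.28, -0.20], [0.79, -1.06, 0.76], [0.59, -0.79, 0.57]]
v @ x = [[-0.55, 0.74, -0.52], [1.52, -2.04, 1.46], [-0.47, 0.62, -0.45]]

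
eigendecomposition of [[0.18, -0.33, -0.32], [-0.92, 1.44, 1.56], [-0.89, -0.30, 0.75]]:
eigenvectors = [[0.67, 0.22, 0.21], [-0.31, -0.97, -0.89], [0.68, 0.14, 0.41]]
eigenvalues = [0.01, 1.43, 0.94]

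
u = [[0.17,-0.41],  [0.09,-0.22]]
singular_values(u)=[0.5, 0.0]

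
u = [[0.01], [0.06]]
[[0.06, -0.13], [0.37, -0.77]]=u@[[6.11, -12.79]]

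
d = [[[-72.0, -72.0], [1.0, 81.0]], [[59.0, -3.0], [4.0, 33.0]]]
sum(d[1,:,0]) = 63.0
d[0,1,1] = 81.0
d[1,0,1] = -3.0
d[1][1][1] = 33.0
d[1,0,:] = [59.0, -3.0]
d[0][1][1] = 81.0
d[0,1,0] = 1.0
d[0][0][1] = -72.0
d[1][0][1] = -3.0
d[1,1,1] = 33.0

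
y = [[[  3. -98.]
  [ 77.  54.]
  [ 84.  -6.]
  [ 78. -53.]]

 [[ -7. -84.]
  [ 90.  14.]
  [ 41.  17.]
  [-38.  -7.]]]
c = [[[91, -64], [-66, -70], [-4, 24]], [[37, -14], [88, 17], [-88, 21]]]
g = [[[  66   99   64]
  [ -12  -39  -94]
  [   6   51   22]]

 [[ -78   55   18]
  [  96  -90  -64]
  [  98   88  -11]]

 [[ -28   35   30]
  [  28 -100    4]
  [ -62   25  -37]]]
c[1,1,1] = 17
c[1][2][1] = 21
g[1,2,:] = [98, 88, -11]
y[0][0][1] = -98.0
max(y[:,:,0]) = 90.0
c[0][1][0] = -66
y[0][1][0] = 77.0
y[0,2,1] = -6.0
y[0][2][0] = 84.0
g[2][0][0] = -28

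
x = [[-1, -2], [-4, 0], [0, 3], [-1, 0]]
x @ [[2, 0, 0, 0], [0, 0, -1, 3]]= [[-2, 0, 2, -6], [-8, 0, 0, 0], [0, 0, -3, 9], [-2, 0, 0, 0]]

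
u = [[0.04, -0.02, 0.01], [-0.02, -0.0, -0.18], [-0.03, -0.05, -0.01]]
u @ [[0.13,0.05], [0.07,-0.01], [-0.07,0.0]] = [[0.0, 0.00], [0.01, -0.0], [-0.01, -0.00]]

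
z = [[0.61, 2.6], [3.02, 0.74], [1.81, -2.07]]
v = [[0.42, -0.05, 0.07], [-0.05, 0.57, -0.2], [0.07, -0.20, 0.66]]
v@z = [[0.23, 0.91], [1.33, 0.71], [0.63, -1.33]]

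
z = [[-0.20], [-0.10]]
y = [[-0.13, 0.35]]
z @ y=[[0.03, -0.07], [0.01, -0.03]]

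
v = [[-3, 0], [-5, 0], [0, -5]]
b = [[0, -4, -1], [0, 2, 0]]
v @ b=[[0, 12, 3], [0, 20, 5], [0, -10, 0]]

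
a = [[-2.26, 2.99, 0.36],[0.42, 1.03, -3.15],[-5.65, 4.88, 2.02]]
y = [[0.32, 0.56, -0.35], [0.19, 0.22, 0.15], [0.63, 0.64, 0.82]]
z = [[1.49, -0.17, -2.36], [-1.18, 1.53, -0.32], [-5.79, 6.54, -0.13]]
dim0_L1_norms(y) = [1.14, 1.42, 1.32]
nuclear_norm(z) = 11.61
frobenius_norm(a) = 9.23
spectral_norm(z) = 9.02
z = y @ a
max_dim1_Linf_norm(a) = 5.65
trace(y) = 1.36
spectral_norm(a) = 8.56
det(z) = -0.16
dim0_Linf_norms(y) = [0.63, 0.64, 0.82]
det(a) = 14.07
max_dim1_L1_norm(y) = 2.09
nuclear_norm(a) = 12.45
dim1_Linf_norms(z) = [2.36, 1.53, 6.54]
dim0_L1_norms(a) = [8.33, 8.9, 5.53]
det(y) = -0.00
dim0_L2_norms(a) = [6.1, 5.82, 3.76]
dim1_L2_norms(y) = [0.73, 0.33, 1.22]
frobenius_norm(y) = 1.46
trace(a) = 0.79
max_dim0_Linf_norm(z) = 6.54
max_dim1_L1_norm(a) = 12.55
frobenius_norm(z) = 9.38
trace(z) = 2.89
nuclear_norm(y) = 1.97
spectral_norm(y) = 1.29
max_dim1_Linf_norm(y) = 0.82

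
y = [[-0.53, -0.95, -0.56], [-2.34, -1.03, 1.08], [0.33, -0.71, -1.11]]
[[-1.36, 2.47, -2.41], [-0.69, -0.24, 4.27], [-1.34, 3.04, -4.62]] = y @ [[1.20, -1.26, -1.24], [-0.25, -0.10, 1.59], [1.72, -3.05, 2.78]]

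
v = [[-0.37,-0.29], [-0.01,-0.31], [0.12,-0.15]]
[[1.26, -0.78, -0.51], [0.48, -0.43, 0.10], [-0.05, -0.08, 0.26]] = v @ [[-2.26, 1.05, 1.67], [-1.47, 1.34, -0.37]]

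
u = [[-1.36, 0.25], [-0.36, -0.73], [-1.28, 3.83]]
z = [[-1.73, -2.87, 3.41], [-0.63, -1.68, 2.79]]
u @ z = [[2.20, 3.48, -3.94], [1.08, 2.26, -3.26], [-0.20, -2.76, 6.32]]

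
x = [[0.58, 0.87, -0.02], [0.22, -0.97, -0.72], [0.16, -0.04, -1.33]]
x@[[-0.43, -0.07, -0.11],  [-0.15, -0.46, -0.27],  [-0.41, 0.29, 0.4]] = [[-0.37, -0.45, -0.31], [0.35, 0.22, -0.05], [0.48, -0.38, -0.54]]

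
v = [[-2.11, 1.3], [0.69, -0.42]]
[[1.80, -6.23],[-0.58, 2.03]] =v @ [[-0.15, 1.91],[1.14, -1.69]]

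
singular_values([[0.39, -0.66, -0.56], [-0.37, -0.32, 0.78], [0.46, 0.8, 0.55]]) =[1.33, 0.96, 0.47]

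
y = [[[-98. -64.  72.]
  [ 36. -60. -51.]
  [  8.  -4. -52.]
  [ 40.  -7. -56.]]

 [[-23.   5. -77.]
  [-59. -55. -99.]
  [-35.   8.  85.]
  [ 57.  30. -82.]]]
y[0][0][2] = 72.0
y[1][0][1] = 5.0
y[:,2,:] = [[8.0, -4.0, -52.0], [-35.0, 8.0, 85.0]]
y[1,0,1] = 5.0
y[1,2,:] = [-35.0, 8.0, 85.0]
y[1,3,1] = 30.0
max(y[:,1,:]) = 36.0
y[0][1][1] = -60.0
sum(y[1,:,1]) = -12.0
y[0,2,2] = -52.0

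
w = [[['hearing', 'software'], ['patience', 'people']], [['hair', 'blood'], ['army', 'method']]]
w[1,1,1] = 'method'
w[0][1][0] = 'patience'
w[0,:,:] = [['hearing', 'software'], ['patience', 'people']]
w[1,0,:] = ['hair', 'blood']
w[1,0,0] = 'hair'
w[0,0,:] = ['hearing', 'software']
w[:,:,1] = [['software', 'people'], ['blood', 'method']]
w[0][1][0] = 'patience'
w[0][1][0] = 'patience'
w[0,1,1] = 'people'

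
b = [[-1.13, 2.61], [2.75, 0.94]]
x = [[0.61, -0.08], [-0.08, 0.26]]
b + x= [[-0.52, 2.53], [2.67, 1.20]]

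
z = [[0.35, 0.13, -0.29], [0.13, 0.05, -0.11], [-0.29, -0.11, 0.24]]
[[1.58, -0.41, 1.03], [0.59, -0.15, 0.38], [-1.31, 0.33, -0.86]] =z @ [[2.02, -1.51, 2.73],[0.54, 2.02, 1.39],[-2.76, 0.48, 0.36]]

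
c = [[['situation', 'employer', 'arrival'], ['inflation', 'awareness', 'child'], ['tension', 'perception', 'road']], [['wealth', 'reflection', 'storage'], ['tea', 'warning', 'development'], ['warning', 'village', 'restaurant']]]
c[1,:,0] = ['wealth', 'tea', 'warning']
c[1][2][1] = 'village'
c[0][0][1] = 'employer'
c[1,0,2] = 'storage'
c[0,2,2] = 'road'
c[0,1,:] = ['inflation', 'awareness', 'child']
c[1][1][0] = 'tea'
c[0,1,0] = 'inflation'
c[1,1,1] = 'warning'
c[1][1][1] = 'warning'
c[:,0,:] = [['situation', 'employer', 'arrival'], ['wealth', 'reflection', 'storage']]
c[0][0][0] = 'situation'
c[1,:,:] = [['wealth', 'reflection', 'storage'], ['tea', 'warning', 'development'], ['warning', 'village', 'restaurant']]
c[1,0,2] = 'storage'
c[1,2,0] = 'warning'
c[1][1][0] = 'tea'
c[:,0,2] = ['arrival', 'storage']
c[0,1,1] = 'awareness'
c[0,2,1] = 'perception'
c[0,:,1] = ['employer', 'awareness', 'perception']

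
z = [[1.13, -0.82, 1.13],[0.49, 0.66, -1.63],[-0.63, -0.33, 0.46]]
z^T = [[1.13, 0.49, -0.63], [-0.82, 0.66, -0.33], [1.13, -1.63, 0.46]]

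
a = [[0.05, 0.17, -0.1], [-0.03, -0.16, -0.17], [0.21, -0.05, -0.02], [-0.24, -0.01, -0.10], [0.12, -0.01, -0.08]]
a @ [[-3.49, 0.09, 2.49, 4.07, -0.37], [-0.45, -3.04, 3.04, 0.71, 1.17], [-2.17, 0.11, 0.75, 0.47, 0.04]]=[[-0.03, -0.52, 0.57, 0.28, 0.18], [0.55, 0.46, -0.69, -0.32, -0.18], [-0.67, 0.17, 0.36, 0.81, -0.14], [1.06, -0.0, -0.7, -1.03, 0.07], [-0.24, 0.03, 0.21, 0.44, -0.06]]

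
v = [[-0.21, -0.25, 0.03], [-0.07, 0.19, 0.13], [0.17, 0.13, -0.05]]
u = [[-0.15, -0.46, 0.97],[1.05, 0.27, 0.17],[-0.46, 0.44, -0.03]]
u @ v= [[0.23, 0.08, -0.11], [-0.21, -0.19, 0.06], [0.06, 0.19, 0.04]]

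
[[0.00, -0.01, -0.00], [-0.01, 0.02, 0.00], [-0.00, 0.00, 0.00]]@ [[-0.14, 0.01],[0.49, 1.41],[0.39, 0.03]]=[[-0.0, -0.01], [0.01, 0.03], [0.0, 0.00]]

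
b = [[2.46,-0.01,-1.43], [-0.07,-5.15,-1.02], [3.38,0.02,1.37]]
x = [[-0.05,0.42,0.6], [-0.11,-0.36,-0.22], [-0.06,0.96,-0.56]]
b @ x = [[-0.04, -0.34, 2.28], [0.63, 0.85, 1.66], [-0.25, 2.73, 1.26]]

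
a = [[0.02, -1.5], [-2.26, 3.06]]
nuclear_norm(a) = 4.84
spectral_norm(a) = 4.00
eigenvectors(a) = [[-0.87, 0.36],[-0.5, -0.93]]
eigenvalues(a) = [-0.85, 3.93]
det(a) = -3.33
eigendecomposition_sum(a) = [[-0.69,-0.27], [-0.40,-0.15]] + [[0.71, -1.23], [-1.86, 3.21]]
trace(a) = 3.08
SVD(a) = [[-0.32, 0.95], [0.95, 0.32]] @ diag([4.00379252251372, 0.8314117130899835]) @ [[-0.54, 0.84],  [-0.84, -0.54]]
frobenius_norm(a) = 4.09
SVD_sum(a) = [[0.68,-1.08],[-2.04,3.20]] + [[-0.66, -0.42],  [-0.22, -0.14]]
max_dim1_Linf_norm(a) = 3.06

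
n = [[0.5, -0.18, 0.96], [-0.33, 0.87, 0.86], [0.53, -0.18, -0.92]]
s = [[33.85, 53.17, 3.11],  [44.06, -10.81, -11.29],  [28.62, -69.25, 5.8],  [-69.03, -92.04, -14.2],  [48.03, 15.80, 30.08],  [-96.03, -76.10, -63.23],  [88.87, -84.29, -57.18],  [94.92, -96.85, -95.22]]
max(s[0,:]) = 53.17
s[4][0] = 48.03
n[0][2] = 0.957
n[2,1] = -0.181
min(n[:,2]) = -0.924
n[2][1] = -0.181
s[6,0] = 88.87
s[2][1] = -69.25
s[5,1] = -76.1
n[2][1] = -0.181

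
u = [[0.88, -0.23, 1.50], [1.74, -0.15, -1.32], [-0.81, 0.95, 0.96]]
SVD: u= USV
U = [[0.17, 0.98, -0.08], [-0.82, 0.18, 0.55], [0.55, -0.03, 0.83]]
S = [2.61, 1.73, 0.76]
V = [[-0.66,0.23,0.71], [0.7,-0.16,0.7], [0.28,0.96,-0.06]]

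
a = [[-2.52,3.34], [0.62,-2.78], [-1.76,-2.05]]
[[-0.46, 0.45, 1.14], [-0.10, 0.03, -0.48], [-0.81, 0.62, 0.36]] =a@[[0.33, -0.27, -0.32], [0.11, -0.07, 0.10]]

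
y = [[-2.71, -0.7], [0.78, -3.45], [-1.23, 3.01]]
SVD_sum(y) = [[-0.06, 0.18], [1.11, -3.34], [-1.03, 3.08]] + [[-2.65,-0.88], [-0.33,-0.11], [-0.2,-0.07]]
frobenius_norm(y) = 5.56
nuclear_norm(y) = 7.61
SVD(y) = [[0.04, 0.99], [-0.73, 0.12], [0.68, 0.08]] @ diag([4.790789084449162, 2.8224705398502845]) @ [[-0.32, 0.95], [-0.95, -0.32]]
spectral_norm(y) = 4.79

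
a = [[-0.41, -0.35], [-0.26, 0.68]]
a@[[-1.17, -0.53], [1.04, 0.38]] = [[0.12,0.08], [1.01,0.40]]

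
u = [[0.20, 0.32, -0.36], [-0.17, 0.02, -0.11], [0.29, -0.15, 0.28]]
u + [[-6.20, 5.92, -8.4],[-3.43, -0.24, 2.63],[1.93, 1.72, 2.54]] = [[-6.0, 6.24, -8.76], [-3.60, -0.22, 2.52], [2.22, 1.57, 2.82]]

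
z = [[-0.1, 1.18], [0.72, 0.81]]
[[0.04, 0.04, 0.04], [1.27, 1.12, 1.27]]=z @ [[1.57, 1.38, 1.57], [0.17, 0.15, 0.17]]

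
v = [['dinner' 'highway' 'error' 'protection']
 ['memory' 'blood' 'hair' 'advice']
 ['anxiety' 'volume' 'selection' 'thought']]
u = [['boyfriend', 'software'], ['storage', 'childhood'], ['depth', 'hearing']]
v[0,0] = 'dinner'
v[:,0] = ['dinner', 'memory', 'anxiety']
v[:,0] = ['dinner', 'memory', 'anxiety']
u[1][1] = 'childhood'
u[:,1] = ['software', 'childhood', 'hearing']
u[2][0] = 'depth'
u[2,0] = 'depth'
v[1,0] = 'memory'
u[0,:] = ['boyfriend', 'software']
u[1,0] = 'storage'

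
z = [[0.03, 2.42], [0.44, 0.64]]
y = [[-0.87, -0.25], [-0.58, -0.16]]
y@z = [[-0.14, -2.27], [-0.09, -1.51]]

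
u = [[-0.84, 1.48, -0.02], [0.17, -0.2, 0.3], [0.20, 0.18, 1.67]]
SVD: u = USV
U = [[-0.85, 0.50, 0.15], [0.22, 0.07, 0.97], [0.48, 0.86, -0.17]]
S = [1.72, 1.72, 0.0]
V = [[0.49, -0.71, 0.51], [-0.14, 0.51, 0.85], [0.86, 0.49, -0.16]]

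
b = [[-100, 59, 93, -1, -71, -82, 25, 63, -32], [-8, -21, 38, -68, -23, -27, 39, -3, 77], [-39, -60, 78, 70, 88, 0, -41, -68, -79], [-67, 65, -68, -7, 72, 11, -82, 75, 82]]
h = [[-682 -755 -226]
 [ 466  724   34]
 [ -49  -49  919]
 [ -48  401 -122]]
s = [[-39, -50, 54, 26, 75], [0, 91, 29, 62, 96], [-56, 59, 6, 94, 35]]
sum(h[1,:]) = 1224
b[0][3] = -1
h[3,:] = [-48, 401, -122]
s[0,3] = 26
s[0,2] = 54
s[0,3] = 26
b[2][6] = -41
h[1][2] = 34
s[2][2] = 6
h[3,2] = -122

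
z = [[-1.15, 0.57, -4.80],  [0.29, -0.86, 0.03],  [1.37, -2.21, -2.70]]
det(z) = -4.856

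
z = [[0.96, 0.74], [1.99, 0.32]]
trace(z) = 1.28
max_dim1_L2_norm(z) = 2.02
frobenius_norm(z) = 2.35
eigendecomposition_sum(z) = [[1.19, 0.56], [1.50, 0.71]] + [[-0.23, 0.18], [0.49, -0.39]]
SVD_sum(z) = [[1.08,  0.32], [1.92,  0.56]] + [[-0.12, 0.42], [0.07, -0.24]]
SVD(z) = [[-0.49, -0.87],  [-0.87, 0.49]] @ diag([2.2965604502620653, 0.5074545282999252]) @ [[-0.96, -0.28], [0.28, -0.96]]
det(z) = -1.17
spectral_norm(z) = 2.30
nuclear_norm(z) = 2.80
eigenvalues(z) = [1.89, -0.61]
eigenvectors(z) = [[0.62, -0.43], [0.78, 0.91]]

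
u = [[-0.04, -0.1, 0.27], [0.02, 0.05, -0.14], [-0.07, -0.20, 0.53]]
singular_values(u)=[0.66, 0.0, 0.0]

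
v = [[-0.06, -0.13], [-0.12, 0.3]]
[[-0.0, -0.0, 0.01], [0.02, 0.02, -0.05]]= v @[[-0.04,-0.04,0.10], [0.05,0.04,-0.12]]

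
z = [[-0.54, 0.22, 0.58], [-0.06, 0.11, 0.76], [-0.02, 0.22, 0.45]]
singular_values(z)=[1.16, 0.39, 0.13]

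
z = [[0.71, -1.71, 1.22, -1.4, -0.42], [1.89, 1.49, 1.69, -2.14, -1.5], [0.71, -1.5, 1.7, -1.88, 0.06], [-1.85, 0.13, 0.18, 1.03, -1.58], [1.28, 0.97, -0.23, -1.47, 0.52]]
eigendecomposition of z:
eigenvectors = [[(0.49+0j), (0.08+0j), 0.44+0.00j, 0.01-0.45j, (0.01+0.45j)],[0.11+0.00j, (-0.53+0j), (-0.44+0j), -0.70+0.00j, (-0.7-0j)],[(0.44+0j), (-0.25+0j), -0.47+0.00j, -0.07-0.32j, (-0.07+0.32j)],[(0.69+0j), 0.52+0.00j, (0.27+0j), 0.17-0.11j, (0.17+0.11j)],[(0.29+0j), -0.61+0.00j, (-0.56+0j), -0.28+0.28j, (-0.28-0.28j)]]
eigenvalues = [(-0.81+0j), (2.37+0j), (0.79+0j), (1.55+2.23j), (1.55-2.23j)]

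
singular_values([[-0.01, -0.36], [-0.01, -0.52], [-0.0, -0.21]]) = [0.67, 0.01]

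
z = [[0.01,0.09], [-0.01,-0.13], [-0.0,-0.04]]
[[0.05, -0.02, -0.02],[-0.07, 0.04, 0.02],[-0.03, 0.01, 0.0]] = z @ [[-0.96,0.70,-1.27], [0.63,-0.33,-0.06]]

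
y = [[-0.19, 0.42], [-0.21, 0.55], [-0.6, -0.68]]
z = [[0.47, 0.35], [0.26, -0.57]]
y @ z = [[0.02, -0.31],[0.04, -0.39],[-0.46, 0.18]]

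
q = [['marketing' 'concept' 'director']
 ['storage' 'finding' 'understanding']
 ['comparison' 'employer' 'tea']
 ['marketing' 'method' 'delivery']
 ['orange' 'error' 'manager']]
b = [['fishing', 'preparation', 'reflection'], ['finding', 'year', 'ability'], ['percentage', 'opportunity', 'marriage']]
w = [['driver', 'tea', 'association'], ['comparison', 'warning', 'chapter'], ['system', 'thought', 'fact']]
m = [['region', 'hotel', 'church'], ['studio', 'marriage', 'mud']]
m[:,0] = ['region', 'studio']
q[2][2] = 'tea'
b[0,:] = ['fishing', 'preparation', 'reflection']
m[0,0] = 'region'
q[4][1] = 'error'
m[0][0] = 'region'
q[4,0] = 'orange'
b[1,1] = 'year'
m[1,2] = 'mud'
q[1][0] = 'storage'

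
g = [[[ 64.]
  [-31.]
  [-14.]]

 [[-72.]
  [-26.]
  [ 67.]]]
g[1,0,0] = -72.0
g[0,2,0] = -14.0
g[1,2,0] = 67.0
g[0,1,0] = -31.0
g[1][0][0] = -72.0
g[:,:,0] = [[64.0, -31.0, -14.0], [-72.0, -26.0, 67.0]]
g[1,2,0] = 67.0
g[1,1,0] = -26.0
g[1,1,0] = -26.0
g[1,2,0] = 67.0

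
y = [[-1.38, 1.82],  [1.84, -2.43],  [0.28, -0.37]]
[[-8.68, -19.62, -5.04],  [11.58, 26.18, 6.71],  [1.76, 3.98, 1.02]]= y @ [[1.46, 6.17, 5.14], [-3.66, -6.10, 1.13]]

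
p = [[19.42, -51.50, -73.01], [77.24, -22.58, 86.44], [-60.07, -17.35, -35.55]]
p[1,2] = 86.44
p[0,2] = -73.01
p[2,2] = -35.55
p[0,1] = -51.5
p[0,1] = -51.5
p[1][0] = 77.24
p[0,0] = 19.42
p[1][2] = 86.44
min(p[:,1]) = -51.5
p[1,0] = 77.24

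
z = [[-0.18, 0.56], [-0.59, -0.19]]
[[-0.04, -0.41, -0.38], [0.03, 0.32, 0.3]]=z @ [[-0.02, -0.28, -0.26], [-0.07, -0.83, -0.77]]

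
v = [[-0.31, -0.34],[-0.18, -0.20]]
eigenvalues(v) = [-0.51, -0.0]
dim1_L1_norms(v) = [0.65, 0.38]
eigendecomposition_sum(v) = [[-0.31, -0.34],  [-0.18, -0.20]] + [[-0.0, 0.00], [0.00, -0.00]]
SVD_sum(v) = [[-0.31, -0.34], [-0.18, -0.2]] + [[-0.00,0.0], [0.0,-0.0]]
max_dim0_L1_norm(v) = 0.54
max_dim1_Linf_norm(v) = 0.34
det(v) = 0.00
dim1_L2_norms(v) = [0.46, 0.27]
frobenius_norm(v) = 0.53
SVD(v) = [[-0.86, -0.5], [-0.5, 0.86]] @ diag([0.5330082056162216, 0.0015009149794890772]) @ [[0.67, 0.74], [0.74, -0.67]]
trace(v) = -0.51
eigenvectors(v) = [[-0.86, 0.74], [-0.5, -0.67]]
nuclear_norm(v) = 0.53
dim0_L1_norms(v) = [0.49, 0.54]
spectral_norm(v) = 0.53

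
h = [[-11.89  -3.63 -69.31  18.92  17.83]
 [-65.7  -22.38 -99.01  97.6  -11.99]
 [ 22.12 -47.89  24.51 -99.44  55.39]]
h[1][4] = -11.99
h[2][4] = 55.39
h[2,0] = 22.12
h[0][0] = -11.89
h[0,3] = 18.92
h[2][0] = 22.12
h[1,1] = -22.38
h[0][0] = -11.89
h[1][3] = 97.6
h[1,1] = -22.38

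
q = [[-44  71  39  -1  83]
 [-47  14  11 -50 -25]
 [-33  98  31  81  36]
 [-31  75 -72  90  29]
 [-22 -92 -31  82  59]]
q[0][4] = 83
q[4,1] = -92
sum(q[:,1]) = 166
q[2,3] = 81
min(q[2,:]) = -33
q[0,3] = -1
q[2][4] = 36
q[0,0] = -44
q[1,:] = [-47, 14, 11, -50, -25]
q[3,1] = 75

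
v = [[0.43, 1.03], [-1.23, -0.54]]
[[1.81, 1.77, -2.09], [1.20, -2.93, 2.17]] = v @[[-2.14, 1.99, -1.07],[2.65, 0.89, -1.58]]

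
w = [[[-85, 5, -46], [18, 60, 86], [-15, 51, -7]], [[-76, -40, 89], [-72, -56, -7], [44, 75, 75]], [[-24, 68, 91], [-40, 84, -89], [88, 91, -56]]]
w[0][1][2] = 86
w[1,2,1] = 75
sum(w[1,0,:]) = -27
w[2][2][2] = -56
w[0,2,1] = 51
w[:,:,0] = [[-85, 18, -15], [-76, -72, 44], [-24, -40, 88]]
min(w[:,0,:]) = -85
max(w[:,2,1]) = 91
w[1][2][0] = 44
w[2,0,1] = 68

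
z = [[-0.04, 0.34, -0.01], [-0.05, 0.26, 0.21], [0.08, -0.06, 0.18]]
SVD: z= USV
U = [[-0.72, 0.41, 0.56], [-0.70, -0.46, -0.55], [0.03, -0.78, 0.62]]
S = [0.45, 0.26, 0.06]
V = [[0.15,-0.94,-0.29], [-0.22,0.26,-0.94], [0.96,0.20,-0.17]]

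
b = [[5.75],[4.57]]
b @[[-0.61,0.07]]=[[-3.51,0.40], [-2.79,0.32]]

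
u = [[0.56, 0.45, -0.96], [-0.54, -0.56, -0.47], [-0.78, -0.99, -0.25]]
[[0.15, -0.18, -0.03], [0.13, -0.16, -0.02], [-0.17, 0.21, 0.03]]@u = [[0.2, 0.20, -0.05], [0.17, 0.17, -0.04], [-0.23, -0.22, 0.06]]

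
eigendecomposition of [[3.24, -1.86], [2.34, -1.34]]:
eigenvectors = [[0.81, 0.5], [0.59, 0.87]]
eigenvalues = [1.89, 0.01]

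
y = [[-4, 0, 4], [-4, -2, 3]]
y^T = [[-4, -4], [0, -2], [4, 3]]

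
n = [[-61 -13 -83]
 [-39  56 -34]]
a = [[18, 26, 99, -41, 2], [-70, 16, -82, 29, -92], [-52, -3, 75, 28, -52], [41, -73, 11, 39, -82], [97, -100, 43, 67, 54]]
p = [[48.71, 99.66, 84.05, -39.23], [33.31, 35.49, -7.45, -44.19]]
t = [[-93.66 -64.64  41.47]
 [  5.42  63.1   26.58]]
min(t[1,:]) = 5.42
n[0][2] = -83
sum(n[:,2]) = -117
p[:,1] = [99.66, 35.49]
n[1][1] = 56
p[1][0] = 33.31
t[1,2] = 26.58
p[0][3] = -39.23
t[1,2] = 26.58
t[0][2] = 41.47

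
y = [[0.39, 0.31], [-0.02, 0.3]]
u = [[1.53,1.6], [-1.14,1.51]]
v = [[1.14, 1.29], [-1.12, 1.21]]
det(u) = 4.13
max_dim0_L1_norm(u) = 3.11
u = y + v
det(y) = 0.12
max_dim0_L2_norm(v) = 1.77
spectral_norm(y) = 0.53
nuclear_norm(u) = 4.09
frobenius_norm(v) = 2.38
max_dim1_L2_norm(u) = 2.21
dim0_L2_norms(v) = [1.6, 1.77]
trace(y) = 0.69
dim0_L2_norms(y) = [0.39, 0.43]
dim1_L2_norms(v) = [1.72, 1.65]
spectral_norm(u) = 2.28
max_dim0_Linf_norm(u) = 1.6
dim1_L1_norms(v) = [2.43, 2.33]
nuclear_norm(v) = 3.37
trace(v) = 2.35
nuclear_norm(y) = 0.76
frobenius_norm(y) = 0.58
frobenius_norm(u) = 2.91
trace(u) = 3.04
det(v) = 2.82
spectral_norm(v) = 1.77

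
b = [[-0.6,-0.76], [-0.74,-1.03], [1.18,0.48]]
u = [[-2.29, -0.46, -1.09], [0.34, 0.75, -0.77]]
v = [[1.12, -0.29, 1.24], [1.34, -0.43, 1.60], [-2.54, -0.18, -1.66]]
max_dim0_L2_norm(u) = 2.32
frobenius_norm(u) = 2.81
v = b @ u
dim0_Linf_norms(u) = [2.29, 0.75, 1.09]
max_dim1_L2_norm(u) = 2.58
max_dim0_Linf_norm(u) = 2.29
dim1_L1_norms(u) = [3.84, 1.86]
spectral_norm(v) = 4.01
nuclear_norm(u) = 3.70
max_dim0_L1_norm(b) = 2.52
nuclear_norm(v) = 4.77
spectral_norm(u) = 2.58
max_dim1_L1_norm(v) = 4.38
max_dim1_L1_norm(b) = 1.77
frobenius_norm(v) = 4.08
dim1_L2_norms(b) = [0.97, 1.27, 1.27]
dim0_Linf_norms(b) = [1.18, 1.03]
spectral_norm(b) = 1.97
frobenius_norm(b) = 2.04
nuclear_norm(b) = 2.51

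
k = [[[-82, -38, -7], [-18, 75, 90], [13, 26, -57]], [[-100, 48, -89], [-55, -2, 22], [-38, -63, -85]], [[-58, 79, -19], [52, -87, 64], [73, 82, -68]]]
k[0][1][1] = 75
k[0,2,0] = 13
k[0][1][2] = 90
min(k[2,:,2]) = -68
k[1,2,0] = -38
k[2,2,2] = -68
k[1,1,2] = 22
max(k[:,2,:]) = 82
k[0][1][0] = -18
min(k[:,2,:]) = -85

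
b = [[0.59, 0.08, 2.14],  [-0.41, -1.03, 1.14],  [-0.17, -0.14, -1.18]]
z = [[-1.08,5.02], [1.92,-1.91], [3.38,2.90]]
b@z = [[6.75, 9.02], [2.32, 3.22], [-4.07, -4.01]]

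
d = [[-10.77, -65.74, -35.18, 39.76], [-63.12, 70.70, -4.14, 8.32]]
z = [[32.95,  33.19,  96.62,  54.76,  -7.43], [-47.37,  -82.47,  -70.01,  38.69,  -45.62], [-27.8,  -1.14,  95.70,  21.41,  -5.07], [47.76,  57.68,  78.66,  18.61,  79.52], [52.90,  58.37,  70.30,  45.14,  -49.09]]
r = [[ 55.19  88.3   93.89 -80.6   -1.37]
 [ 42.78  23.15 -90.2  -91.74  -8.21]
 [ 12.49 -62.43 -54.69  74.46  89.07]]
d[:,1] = [-65.74, 70.7]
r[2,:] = [12.49, -62.43, -54.69, 74.46, 89.07]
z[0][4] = -7.43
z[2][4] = -5.07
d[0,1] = -65.74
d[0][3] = 39.76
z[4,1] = 58.37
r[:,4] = [-1.37, -8.21, 89.07]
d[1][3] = 8.32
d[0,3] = 39.76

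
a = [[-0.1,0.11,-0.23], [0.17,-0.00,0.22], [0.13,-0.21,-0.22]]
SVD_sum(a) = [[-0.06,-0.02,-0.23], [0.07,0.03,0.25], [-0.05,-0.02,-0.19]] + [[-0.08, 0.09, 0.01], [0.06, -0.07, -0.01], [0.18, -0.2, -0.03]] + [[0.04, 0.04, -0.02], [0.04, 0.04, -0.02], [0.01, 0.00, -0.0]]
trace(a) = -0.32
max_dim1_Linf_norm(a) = 0.23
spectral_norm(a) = 0.40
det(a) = 0.01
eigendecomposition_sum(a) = [[(0.04-0j), (0.05+0j), 0.00-0.00j], [(0.05-0j), (0.05+0j), -0j], [-0.01+0.00j, (-0.01+0j), (-0+0j)]] + [[(-0.07+0.06j), 0.03-0.08j, -0.12-0.09j], [(0.06-0.06j), (-0.03+0.08j), 0.11+0.08j], [(0.07+0.08j), -0.10-0.04j, -0.11+0.13j]] + [[(-0.07-0.06j), 0.03+0.08j, (-0.12+0.09j)], [0.06+0.06j, -0.03-0.08j, 0.11-0.08j], [0.07-0.08j, -0.10+0.04j, (-0.11-0.13j)]]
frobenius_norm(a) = 0.51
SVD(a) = [[0.59, 0.41, 0.70], [-0.64, -0.3, 0.71], [0.50, -0.86, 0.08]] @ diag([0.4004047930485472, 0.3058157274658537, 0.08861570142068945]) @ [[-0.26, -0.1, -0.96], [-0.67, 0.74, 0.10], [0.70, 0.67, -0.26]]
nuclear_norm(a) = 0.79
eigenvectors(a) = [[0.66+0.00j, -0.01-0.56j, (-0.01+0.56j)],[0.72+0.00j, 0.04+0.51j, 0.04-0.51j],[(-0.21+0j), (-0.65+0j), (-0.65-0j)]]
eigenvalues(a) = [(0.09+0j), (-0.21+0.27j), (-0.21-0.27j)]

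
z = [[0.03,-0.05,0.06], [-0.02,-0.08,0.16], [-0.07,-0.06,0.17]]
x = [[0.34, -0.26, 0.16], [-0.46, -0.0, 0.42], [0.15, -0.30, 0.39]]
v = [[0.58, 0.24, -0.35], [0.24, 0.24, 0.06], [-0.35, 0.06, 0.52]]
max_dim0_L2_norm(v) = 0.72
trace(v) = 1.34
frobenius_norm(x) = 0.93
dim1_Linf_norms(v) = [0.58, 0.24, 0.52]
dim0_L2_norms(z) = [0.08, 0.11, 0.24]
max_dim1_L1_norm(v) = 1.17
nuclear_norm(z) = 0.33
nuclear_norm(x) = 1.32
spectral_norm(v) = 0.93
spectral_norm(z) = 0.27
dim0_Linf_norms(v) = [0.58, 0.24, 0.52]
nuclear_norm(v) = 1.34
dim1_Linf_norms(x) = [0.34, 0.46, 0.39]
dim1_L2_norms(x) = [0.46, 0.62, 0.51]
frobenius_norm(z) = 0.28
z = v @ x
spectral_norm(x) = 0.67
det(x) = 0.00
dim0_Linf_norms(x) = [0.46, 0.3, 0.42]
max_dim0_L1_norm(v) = 1.17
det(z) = 0.00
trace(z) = 0.12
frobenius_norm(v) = 1.02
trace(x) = 0.73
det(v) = 0.00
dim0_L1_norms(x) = [0.95, 0.56, 0.97]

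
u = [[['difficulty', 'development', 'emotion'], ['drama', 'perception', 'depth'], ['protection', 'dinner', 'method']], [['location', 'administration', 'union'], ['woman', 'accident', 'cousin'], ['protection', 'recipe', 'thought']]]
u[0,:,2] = ['emotion', 'depth', 'method']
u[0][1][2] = 'depth'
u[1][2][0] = 'protection'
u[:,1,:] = [['drama', 'perception', 'depth'], ['woman', 'accident', 'cousin']]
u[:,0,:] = [['difficulty', 'development', 'emotion'], ['location', 'administration', 'union']]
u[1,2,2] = 'thought'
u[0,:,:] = [['difficulty', 'development', 'emotion'], ['drama', 'perception', 'depth'], ['protection', 'dinner', 'method']]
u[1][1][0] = 'woman'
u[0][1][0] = 'drama'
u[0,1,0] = 'drama'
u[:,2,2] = ['method', 'thought']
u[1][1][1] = 'accident'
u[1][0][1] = 'administration'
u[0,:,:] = [['difficulty', 'development', 'emotion'], ['drama', 'perception', 'depth'], ['protection', 'dinner', 'method']]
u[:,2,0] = ['protection', 'protection']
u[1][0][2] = 'union'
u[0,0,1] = 'development'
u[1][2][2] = 'thought'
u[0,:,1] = ['development', 'perception', 'dinner']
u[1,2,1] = 'recipe'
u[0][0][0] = 'difficulty'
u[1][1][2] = 'cousin'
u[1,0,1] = 'administration'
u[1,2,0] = 'protection'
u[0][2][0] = 'protection'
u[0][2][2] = 'method'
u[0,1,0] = 'drama'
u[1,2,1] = 'recipe'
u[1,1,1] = 'accident'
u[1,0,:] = ['location', 'administration', 'union']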